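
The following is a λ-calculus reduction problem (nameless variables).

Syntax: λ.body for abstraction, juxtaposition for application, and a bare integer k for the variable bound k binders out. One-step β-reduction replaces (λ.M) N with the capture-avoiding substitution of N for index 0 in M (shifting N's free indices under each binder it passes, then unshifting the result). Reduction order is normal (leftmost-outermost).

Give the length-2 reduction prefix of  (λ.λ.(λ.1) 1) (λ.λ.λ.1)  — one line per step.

Answer: after 2 steps: λ.0

Derivation:
  start: (λ.λ.(λ.1) 1) (λ.λ.λ.1)
  [1] λ.(λ.1) (λ.λ.λ.1)
  [2] λ.0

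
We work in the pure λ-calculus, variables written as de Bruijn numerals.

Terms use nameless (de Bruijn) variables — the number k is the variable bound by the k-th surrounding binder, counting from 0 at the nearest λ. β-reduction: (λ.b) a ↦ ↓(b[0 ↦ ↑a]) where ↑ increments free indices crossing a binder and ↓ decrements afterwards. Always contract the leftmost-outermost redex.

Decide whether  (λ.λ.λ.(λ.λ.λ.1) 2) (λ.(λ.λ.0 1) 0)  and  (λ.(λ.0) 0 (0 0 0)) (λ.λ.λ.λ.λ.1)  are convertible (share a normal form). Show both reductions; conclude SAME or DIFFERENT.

Answer: SAME — A ⇓ λ.λ.λ.λ.1, B ⇓ λ.λ.λ.λ.1

Working:
Term A:
  start: (λ.λ.λ.(λ.λ.λ.1) 2) (λ.(λ.λ.0 1) 0)
  →1  λ.λ.(λ.λ.λ.1) (λ.(λ.λ.0 1) 0)
  →2  λ.λ.λ.λ.1

Term B:
  start: (λ.(λ.0) 0 (0 0 0)) (λ.λ.λ.λ.λ.1)
  →1  (λ.0) (λ.λ.λ.λ.λ.1) ((λ.λ.λ.λ.λ.1) (λ.λ.λ.λ.λ.1) (λ.λ.λ.λ.λ.1))
  →2  (λ.λ.λ.λ.λ.1) ((λ.λ.λ.λ.λ.1) (λ.λ.λ.λ.λ.1) (λ.λ.λ.λ.λ.1))
  →3  λ.λ.λ.λ.1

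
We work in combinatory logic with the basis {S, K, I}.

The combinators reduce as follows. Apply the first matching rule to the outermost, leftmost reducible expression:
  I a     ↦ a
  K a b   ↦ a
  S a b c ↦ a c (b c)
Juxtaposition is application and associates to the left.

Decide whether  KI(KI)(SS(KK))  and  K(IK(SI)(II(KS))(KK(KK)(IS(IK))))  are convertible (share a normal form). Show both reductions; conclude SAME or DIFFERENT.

Term A:
  start: KI(KI)(SS(KK))
  step 1: I(SS(KK))
  step 2: SS(KK)

Term B:
  start: K(IK(SI)(II(KS))(KK(KK)(IS(IK))))
  step 1: K(K(SI)(II(KS))(KK(KK)(IS(IK))))
  step 2: K(SI(KK(KK)(IS(IK))))
  step 3: K(SI(K(IS(IK))))
  step 4: K(SI(K(S(IK))))
  step 5: K(SI(K(SK)))

Answer: DIFFERENT — A ⇓ SS(KK), B ⇓ K(SI(K(SK)))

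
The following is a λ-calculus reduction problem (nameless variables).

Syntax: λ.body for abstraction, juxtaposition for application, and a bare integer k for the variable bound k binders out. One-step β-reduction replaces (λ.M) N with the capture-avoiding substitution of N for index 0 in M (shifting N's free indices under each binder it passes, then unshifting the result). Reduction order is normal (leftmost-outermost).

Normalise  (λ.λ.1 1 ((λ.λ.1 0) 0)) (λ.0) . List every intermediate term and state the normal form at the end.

  start: (λ.λ.1 1 ((λ.λ.1 0) 0)) (λ.0)
  →1  λ.(λ.0) (λ.0) ((λ.λ.1 0) 0)
  →2  λ.(λ.0) ((λ.λ.1 0) 0)
  →3  λ.(λ.λ.1 0) 0
  →4  λ.λ.1 0

Answer: normal form = λ.λ.1 0  (in 4 steps)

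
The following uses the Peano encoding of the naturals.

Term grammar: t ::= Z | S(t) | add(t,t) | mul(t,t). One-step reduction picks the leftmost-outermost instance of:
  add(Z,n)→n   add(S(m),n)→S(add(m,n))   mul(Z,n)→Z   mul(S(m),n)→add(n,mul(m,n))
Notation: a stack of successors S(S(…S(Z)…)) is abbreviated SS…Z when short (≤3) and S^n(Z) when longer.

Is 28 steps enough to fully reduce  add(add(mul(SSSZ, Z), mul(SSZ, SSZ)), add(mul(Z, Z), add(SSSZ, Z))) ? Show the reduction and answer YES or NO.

Answer: YES — reaches normal form S^7(Z) in 28 ≤ 28 steps

Working:
  start: add(add(mul(SSSZ, Z), mul(SSZ, SSZ)), add(mul(Z, Z), add(SSSZ, Z)))
  step 1: add(add(add(Z, mul(SSZ, Z)), mul(SSZ, SSZ)), add(mul(Z, Z), add(SSSZ, Z)))
  step 2: add(add(mul(SSZ, Z), mul(SSZ, SSZ)), add(mul(Z, Z), add(SSSZ, Z)))
  step 3: add(add(add(Z, mul(SZ, Z)), mul(SSZ, SSZ)), add(mul(Z, Z), add(SSSZ, Z)))
  step 4: add(add(mul(SZ, Z), mul(SSZ, SSZ)), add(mul(Z, Z), add(SSSZ, Z)))
  step 5: add(add(add(Z, mul(Z, Z)), mul(SSZ, SSZ)), add(mul(Z, Z), add(SSSZ, Z)))
  step 6: add(add(mul(Z, Z), mul(SSZ, SSZ)), add(mul(Z, Z), add(SSSZ, Z)))
  step 7: add(add(Z, mul(SSZ, SSZ)), add(mul(Z, Z), add(SSSZ, Z)))
  step 8: add(mul(SSZ, SSZ), add(mul(Z, Z), add(SSSZ, Z)))
  step 9: add(add(SSZ, mul(SZ, SSZ)), add(mul(Z, Z), add(SSSZ, Z)))
  step 10: add(S(add(SZ, mul(SZ, SSZ))), add(mul(Z, Z), add(SSSZ, Z)))
  step 11: S(add(add(SZ, mul(SZ, SSZ)), add(mul(Z, Z), add(SSSZ, Z))))
  step 12: S(add(S(add(Z, mul(SZ, SSZ))), add(mul(Z, Z), add(SSSZ, Z))))
  step 13: S(S(add(add(Z, mul(SZ, SSZ)), add(mul(Z, Z), add(SSSZ, Z)))))
  step 14: S(S(add(mul(SZ, SSZ), add(mul(Z, Z), add(SSSZ, Z)))))
  step 15: S(S(add(add(SSZ, mul(Z, SSZ)), add(mul(Z, Z), add(SSSZ, Z)))))
  step 16: S(S(add(S(add(SZ, mul(Z, SSZ))), add(mul(Z, Z), add(SSSZ, Z)))))
  step 17: S(S(S(add(add(SZ, mul(Z, SSZ)), add(mul(Z, Z), add(SSSZ, Z))))))
  step 18: S(S(S(add(S(add(Z, mul(Z, SSZ))), add(mul(Z, Z), add(SSSZ, Z))))))
  step 19: S(S(S(S(add(add(Z, mul(Z, SSZ)), add(mul(Z, Z), add(SSSZ, Z)))))))
  step 20: S(S(S(S(add(mul(Z, SSZ), add(mul(Z, Z), add(SSSZ, Z)))))))
  step 21: S(S(S(S(add(Z, add(mul(Z, Z), add(SSSZ, Z)))))))
  step 22: S(S(S(S(add(mul(Z, Z), add(SSSZ, Z))))))
  step 23: S(S(S(S(add(Z, add(SSSZ, Z))))))
  step 24: S(S(S(S(add(SSSZ, Z)))))
  step 25: S(S(S(S(S(add(SSZ, Z))))))
  step 26: S(S(S(S(S(S(add(SZ, Z)))))))
  step 27: S(S(S(S(S(S(S(add(Z, Z))))))))
  step 28: S^7(Z)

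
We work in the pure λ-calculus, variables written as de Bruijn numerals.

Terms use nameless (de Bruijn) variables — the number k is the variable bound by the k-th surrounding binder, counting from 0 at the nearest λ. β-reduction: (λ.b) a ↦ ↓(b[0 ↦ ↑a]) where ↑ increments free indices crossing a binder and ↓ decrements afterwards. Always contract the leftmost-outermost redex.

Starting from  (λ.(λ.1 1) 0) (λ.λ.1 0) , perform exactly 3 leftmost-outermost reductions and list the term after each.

  start: (λ.(λ.1 1) 0) (λ.λ.1 0)
  →1  (λ.(λ.λ.1 0) (λ.λ.1 0)) (λ.λ.1 0)
  →2  (λ.λ.1 0) (λ.λ.1 0)
  →3  λ.(λ.λ.1 0) 0

Answer: after 3 steps: λ.(λ.λ.1 0) 0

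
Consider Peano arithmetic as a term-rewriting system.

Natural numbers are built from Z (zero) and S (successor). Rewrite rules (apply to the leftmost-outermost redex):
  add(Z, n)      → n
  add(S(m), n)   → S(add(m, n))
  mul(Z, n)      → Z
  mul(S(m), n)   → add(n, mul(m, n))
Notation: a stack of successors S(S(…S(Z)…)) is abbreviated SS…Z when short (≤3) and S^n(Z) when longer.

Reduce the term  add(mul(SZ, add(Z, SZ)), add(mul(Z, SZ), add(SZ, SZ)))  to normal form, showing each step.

  start: add(mul(SZ, add(Z, SZ)), add(mul(Z, SZ), add(SZ, SZ)))
  →1  add(add(add(Z, SZ), mul(Z, add(Z, SZ))), add(mul(Z, SZ), add(SZ, SZ)))
  →2  add(add(SZ, mul(Z, add(Z, SZ))), add(mul(Z, SZ), add(SZ, SZ)))
  →3  add(S(add(Z, mul(Z, add(Z, SZ)))), add(mul(Z, SZ), add(SZ, SZ)))
  →4  S(add(add(Z, mul(Z, add(Z, SZ))), add(mul(Z, SZ), add(SZ, SZ))))
  →5  S(add(mul(Z, add(Z, SZ)), add(mul(Z, SZ), add(SZ, SZ))))
  →6  S(add(Z, add(mul(Z, SZ), add(SZ, SZ))))
  →7  S(add(mul(Z, SZ), add(SZ, SZ)))
  →8  S(add(Z, add(SZ, SZ)))
  →9  S(add(SZ, SZ))
  →10  S(S(add(Z, SZ)))
  →11  SSSZ

Answer: normal form = SSSZ  (in 11 steps)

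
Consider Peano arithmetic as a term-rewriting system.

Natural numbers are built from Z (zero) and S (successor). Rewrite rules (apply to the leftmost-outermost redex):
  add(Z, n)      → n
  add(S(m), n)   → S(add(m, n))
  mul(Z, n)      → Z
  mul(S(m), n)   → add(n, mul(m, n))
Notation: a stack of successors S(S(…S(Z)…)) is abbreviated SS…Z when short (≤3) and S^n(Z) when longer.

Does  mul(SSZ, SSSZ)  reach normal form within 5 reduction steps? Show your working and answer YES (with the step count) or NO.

Answer: NO — after 5 steps the term is S(S(S(mul(SZ, SSSZ)))), not yet normal

Reduction:
  start: mul(SSZ, SSSZ)
  [1] add(SSSZ, mul(SZ, SSSZ))
  [2] S(add(SSZ, mul(SZ, SSSZ)))
  [3] S(S(add(SZ, mul(SZ, SSSZ))))
  [4] S(S(S(add(Z, mul(SZ, SSSZ)))))
  [5] S(S(S(mul(SZ, SSSZ))))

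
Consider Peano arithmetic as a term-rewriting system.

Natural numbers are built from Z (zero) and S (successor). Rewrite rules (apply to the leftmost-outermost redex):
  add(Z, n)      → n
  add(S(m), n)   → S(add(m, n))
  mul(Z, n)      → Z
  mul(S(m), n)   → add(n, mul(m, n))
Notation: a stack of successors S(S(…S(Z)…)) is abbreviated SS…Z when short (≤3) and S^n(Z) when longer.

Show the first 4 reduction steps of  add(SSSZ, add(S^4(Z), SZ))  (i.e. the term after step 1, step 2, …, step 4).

Answer: after 4 steps: S(S(S(add(S^4(Z), SZ))))

Reduction:
  start: add(SSSZ, add(S^4(Z), SZ))
  step 1: S(add(SSZ, add(S^4(Z), SZ)))
  step 2: S(S(add(SZ, add(S^4(Z), SZ))))
  step 3: S(S(S(add(Z, add(S^4(Z), SZ)))))
  step 4: S(S(S(add(S^4(Z), SZ))))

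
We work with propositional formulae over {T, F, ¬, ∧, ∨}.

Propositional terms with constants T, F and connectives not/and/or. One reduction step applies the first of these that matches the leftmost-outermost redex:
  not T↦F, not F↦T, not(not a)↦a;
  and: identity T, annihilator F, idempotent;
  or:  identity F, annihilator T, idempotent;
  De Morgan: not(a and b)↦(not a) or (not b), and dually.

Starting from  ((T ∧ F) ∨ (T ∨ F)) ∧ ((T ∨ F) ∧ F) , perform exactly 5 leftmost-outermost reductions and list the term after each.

Answer: after 5 steps: F

Reduction:
  start: ((T ∧ F) ∨ (T ∨ F)) ∧ ((T ∨ F) ∧ F)
  [1] (F ∨ (T ∨ F)) ∧ ((T ∨ F) ∧ F)
  [2] (T ∨ F) ∧ ((T ∨ F) ∧ F)
  [3] T ∧ ((T ∨ F) ∧ F)
  [4] (T ∨ F) ∧ F
  [5] F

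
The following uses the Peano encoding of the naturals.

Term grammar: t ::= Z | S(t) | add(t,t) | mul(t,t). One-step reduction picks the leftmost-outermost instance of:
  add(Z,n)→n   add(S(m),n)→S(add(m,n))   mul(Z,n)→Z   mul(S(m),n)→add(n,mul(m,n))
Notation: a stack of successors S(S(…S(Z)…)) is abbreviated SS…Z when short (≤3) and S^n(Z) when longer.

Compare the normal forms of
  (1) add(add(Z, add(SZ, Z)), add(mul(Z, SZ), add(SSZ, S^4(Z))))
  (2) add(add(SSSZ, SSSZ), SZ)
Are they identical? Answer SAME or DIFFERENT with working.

Answer: SAME — A ⇓ S^7(Z), B ⇓ S^7(Z)

Reduction:
Term A:
  start: add(add(Z, add(SZ, Z)), add(mul(Z, SZ), add(SSZ, S^4(Z))))
  →1  add(add(SZ, Z), add(mul(Z, SZ), add(SSZ, S^4(Z))))
  →2  add(S(add(Z, Z)), add(mul(Z, SZ), add(SSZ, S^4(Z))))
  →3  S(add(add(Z, Z), add(mul(Z, SZ), add(SSZ, S^4(Z)))))
  →4  S(add(Z, add(mul(Z, SZ), add(SSZ, S^4(Z)))))
  →5  S(add(mul(Z, SZ), add(SSZ, S^4(Z))))
  →6  S(add(Z, add(SSZ, S^4(Z))))
  →7  S(add(SSZ, S^4(Z)))
  →8  S(S(add(SZ, S^4(Z))))
  →9  S(S(S(add(Z, S^4(Z)))))
  →10  S^7(Z)

Term B:
  start: add(add(SSSZ, SSSZ), SZ)
  →1  add(S(add(SSZ, SSSZ)), SZ)
  →2  S(add(add(SSZ, SSSZ), SZ))
  →3  S(add(S(add(SZ, SSSZ)), SZ))
  →4  S(S(add(add(SZ, SSSZ), SZ)))
  →5  S(S(add(S(add(Z, SSSZ)), SZ)))
  →6  S(S(S(add(add(Z, SSSZ), SZ))))
  →7  S(S(S(add(SSSZ, SZ))))
  →8  S(S(S(S(add(SSZ, SZ)))))
  →9  S(S(S(S(S(add(SZ, SZ))))))
  →10  S(S(S(S(S(S(add(Z, SZ)))))))
  →11  S^7(Z)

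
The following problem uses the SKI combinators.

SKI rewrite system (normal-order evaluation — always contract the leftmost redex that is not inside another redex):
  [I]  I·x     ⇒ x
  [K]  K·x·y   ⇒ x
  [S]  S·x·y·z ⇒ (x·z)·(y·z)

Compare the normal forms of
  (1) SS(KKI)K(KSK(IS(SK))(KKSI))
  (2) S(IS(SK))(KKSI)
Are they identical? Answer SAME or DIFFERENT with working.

Term A:
  start: SS(KKI)K(KSK(IS(SK))(KKSI))
  [1] SK(KKIK)(KSK(IS(SK))(KKSI))
  [2] K(KSK(IS(SK))(KKSI))(KKIK(KSK(IS(SK))(KKSI)))
  [3] KSK(IS(SK))(KKSI)
  [4] S(IS(SK))(KKSI)
  [5] S(S(SK))(KKSI)
  [6] S(S(SK))(KI)

Term B:
  start: S(IS(SK))(KKSI)
  [1] S(S(SK))(KKSI)
  [2] S(S(SK))(KI)

Answer: SAME — A ⇓ S(S(SK))(KI), B ⇓ S(S(SK))(KI)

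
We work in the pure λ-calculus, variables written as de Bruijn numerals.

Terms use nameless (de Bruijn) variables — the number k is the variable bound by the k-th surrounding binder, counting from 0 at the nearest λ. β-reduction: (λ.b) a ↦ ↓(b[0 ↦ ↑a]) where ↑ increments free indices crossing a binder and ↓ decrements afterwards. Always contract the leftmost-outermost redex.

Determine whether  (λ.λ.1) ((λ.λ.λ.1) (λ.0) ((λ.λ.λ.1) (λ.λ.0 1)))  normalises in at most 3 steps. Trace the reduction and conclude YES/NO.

Answer: NO — after 3 steps the term is λ.λ.(λ.λ.λ.1) (λ.λ.0 1), not yet normal

Reduction:
  start: (λ.λ.1) ((λ.λ.λ.1) (λ.0) ((λ.λ.λ.1) (λ.λ.0 1)))
  →1  λ.(λ.λ.λ.1) (λ.0) ((λ.λ.λ.1) (λ.λ.0 1))
  →2  λ.(λ.λ.1) ((λ.λ.λ.1) (λ.λ.0 1))
  →3  λ.λ.(λ.λ.λ.1) (λ.λ.0 1)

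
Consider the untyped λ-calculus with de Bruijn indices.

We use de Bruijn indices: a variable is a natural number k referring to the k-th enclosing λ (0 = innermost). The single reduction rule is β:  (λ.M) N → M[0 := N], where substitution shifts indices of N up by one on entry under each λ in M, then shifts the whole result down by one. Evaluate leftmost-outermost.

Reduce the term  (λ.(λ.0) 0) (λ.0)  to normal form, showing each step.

  start: (λ.(λ.0) 0) (λ.0)
  step 1: (λ.0) (λ.0)
  step 2: λ.0

Answer: normal form = λ.0  (in 2 steps)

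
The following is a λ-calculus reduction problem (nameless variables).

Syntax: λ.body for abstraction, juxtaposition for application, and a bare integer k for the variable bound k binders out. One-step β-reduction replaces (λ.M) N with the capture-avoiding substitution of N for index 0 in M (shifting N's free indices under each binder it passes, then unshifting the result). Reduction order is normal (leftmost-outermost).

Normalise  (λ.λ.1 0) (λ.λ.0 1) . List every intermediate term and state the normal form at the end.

Answer: normal form = λ.λ.0 1  (in 2 steps)

Working:
  start: (λ.λ.1 0) (λ.λ.0 1)
  step 1: λ.(λ.λ.0 1) 0
  step 2: λ.λ.0 1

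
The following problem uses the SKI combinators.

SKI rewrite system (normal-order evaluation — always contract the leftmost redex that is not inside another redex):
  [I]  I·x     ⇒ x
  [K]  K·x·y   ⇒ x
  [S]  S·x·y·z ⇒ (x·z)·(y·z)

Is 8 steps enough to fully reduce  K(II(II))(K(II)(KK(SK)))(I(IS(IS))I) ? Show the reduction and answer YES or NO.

Answer: YES — reaches normal form SSI in 8 ≤ 8 steps

Reduction:
  start: K(II(II))(K(II)(KK(SK)))(I(IS(IS))I)
  [1] II(II)(I(IS(IS))I)
  [2] I(II)(I(IS(IS))I)
  [3] II(I(IS(IS))I)
  [4] I(I(IS(IS))I)
  [5] I(IS(IS))I
  [6] IS(IS)I
  [7] S(IS)I
  [8] SSI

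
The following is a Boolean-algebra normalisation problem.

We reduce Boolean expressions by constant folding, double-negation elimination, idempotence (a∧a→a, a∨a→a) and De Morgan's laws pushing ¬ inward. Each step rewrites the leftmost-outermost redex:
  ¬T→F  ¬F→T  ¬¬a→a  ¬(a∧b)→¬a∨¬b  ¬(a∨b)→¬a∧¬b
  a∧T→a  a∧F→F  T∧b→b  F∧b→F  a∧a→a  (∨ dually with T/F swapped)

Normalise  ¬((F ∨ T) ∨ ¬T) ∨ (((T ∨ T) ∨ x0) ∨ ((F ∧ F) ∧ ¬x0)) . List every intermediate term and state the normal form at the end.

Answer: normal form = T  (in 10 steps)

Derivation:
  start: ¬((F ∨ T) ∨ ¬T) ∨ (((T ∨ T) ∨ x0) ∨ ((F ∧ F) ∧ ¬x0))
  step 1: (¬(F ∨ T) ∧ ¬¬T) ∨ (((T ∨ T) ∨ x0) ∨ ((F ∧ F) ∧ ¬x0))
  step 2: ((¬F ∧ ¬T) ∧ ¬¬T) ∨ (((T ∨ T) ∨ x0) ∨ ((F ∧ F) ∧ ¬x0))
  step 3: ((T ∧ ¬T) ∧ ¬¬T) ∨ (((T ∨ T) ∨ x0) ∨ ((F ∧ F) ∧ ¬x0))
  step 4: (¬T ∧ ¬¬T) ∨ (((T ∨ T) ∨ x0) ∨ ((F ∧ F) ∧ ¬x0))
  step 5: (F ∧ ¬¬T) ∨ (((T ∨ T) ∨ x0) ∨ ((F ∧ F) ∧ ¬x0))
  step 6: F ∨ (((T ∨ T) ∨ x0) ∨ ((F ∧ F) ∧ ¬x0))
  step 7: ((T ∨ T) ∨ x0) ∨ ((F ∧ F) ∧ ¬x0)
  step 8: (T ∨ x0) ∨ ((F ∧ F) ∧ ¬x0)
  step 9: T ∨ ((F ∧ F) ∧ ¬x0)
  step 10: T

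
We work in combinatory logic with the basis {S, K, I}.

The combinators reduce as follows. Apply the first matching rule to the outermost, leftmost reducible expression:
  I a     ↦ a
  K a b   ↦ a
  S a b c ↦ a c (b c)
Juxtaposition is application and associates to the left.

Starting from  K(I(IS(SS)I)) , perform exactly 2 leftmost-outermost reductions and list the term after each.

  start: K(I(IS(SS)I))
  step 1: K(IS(SS)I)
  step 2: K(S(SS)I)

Answer: after 2 steps: K(S(SS)I)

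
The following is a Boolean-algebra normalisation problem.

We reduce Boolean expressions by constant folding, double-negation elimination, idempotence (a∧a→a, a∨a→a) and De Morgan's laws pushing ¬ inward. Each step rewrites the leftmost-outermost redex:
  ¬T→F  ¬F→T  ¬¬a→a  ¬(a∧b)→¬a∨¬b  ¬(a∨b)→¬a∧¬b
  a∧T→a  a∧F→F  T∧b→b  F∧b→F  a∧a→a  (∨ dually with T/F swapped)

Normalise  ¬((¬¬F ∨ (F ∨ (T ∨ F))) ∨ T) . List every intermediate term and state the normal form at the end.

  start: ¬((¬¬F ∨ (F ∨ (T ∨ F))) ∨ T)
  →1  ¬(¬¬F ∨ (F ∨ (T ∨ F))) ∧ ¬T
  →2  (¬¬¬F ∧ ¬(F ∨ (T ∨ F))) ∧ ¬T
  →3  (¬F ∧ ¬(F ∨ (T ∨ F))) ∧ ¬T
  →4  (T ∧ ¬(F ∨ (T ∨ F))) ∧ ¬T
  →5  ¬(F ∨ (T ∨ F)) ∧ ¬T
  →6  (¬F ∧ ¬(T ∨ F)) ∧ ¬T
  →7  (T ∧ ¬(T ∨ F)) ∧ ¬T
  →8  ¬(T ∨ F) ∧ ¬T
  →9  (¬T ∧ ¬F) ∧ ¬T
  →10  (F ∧ ¬F) ∧ ¬T
  →11  F ∧ ¬T
  →12  F

Answer: normal form = F  (in 12 steps)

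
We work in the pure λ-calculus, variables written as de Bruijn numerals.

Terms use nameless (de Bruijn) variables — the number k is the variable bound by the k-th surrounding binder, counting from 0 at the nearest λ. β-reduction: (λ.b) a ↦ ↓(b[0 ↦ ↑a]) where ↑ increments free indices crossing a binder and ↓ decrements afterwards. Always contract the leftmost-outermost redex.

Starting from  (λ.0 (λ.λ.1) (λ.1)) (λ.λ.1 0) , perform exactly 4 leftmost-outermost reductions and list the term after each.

  start: (λ.0 (λ.λ.1) (λ.1)) (λ.λ.1 0)
  [1] (λ.λ.1 0) (λ.λ.1) (λ.λ.λ.1 0)
  [2] (λ.(λ.λ.1) 0) (λ.λ.λ.1 0)
  [3] (λ.λ.1) (λ.λ.λ.1 0)
  [4] λ.λ.λ.λ.1 0

Answer: after 4 steps: λ.λ.λ.λ.1 0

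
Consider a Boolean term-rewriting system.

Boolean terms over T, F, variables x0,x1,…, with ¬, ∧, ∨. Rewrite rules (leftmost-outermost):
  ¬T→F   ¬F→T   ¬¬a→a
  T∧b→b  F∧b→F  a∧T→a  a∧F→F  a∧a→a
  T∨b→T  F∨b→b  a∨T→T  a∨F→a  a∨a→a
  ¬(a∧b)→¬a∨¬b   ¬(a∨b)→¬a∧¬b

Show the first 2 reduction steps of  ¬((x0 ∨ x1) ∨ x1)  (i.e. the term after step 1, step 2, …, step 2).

Answer: after 2 steps: (¬x0 ∧ ¬x1) ∧ ¬x1

Working:
  start: ¬((x0 ∨ x1) ∨ x1)
  →1  ¬(x0 ∨ x1) ∧ ¬x1
  →2  (¬x0 ∧ ¬x1) ∧ ¬x1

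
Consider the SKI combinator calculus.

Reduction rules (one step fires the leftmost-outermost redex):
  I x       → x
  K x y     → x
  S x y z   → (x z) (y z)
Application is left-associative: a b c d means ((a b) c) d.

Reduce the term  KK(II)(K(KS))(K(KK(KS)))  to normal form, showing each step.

Answer: normal form = K(KS)  (in 2 steps)

Derivation:
  start: KK(II)(K(KS))(K(KK(KS)))
  [1] K(K(KS))(K(KK(KS)))
  [2] K(KS)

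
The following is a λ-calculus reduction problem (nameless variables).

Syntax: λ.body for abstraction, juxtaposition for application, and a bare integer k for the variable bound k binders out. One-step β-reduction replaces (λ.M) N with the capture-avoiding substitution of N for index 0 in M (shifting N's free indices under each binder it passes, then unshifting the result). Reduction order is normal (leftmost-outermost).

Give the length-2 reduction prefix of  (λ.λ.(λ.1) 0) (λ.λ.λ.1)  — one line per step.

Answer: after 2 steps: λ.0

Reduction:
  start: (λ.λ.(λ.1) 0) (λ.λ.λ.1)
  →1  λ.(λ.1) 0
  →2  λ.0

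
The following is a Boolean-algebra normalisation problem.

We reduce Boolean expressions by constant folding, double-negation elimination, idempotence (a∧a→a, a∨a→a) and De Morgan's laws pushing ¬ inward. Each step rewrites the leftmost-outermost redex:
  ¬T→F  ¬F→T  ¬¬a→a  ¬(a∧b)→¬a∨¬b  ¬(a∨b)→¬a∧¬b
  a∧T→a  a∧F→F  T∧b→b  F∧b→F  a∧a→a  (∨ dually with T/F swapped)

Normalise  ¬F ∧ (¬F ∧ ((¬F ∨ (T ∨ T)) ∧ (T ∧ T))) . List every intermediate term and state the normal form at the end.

Answer: normal form = T  (in 8 steps)

Reduction:
  start: ¬F ∧ (¬F ∧ ((¬F ∨ (T ∨ T)) ∧ (T ∧ T)))
  →1  T ∧ (¬F ∧ ((¬F ∨ (T ∨ T)) ∧ (T ∧ T)))
  →2  ¬F ∧ ((¬F ∨ (T ∨ T)) ∧ (T ∧ T))
  →3  T ∧ ((¬F ∨ (T ∨ T)) ∧ (T ∧ T))
  →4  (¬F ∨ (T ∨ T)) ∧ (T ∧ T)
  →5  (T ∨ (T ∨ T)) ∧ (T ∧ T)
  →6  T ∧ (T ∧ T)
  →7  T ∧ T
  →8  T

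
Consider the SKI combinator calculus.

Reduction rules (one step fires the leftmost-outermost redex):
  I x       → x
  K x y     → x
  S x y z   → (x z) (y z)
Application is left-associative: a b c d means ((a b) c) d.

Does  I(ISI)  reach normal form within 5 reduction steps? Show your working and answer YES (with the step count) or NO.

Answer: YES — reaches normal form SI in 2 ≤ 5 steps

Reduction:
  start: I(ISI)
  →1  ISI
  →2  SI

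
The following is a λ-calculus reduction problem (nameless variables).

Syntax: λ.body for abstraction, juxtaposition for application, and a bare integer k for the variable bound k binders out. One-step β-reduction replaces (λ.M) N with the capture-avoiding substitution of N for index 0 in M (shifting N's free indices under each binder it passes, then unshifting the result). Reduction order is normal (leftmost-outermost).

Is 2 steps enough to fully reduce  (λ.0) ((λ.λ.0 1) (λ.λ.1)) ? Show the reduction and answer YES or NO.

Answer: YES — reaches normal form λ.0 (λ.λ.1) in 2 ≤ 2 steps

Derivation:
  start: (λ.0) ((λ.λ.0 1) (λ.λ.1))
  step 1: (λ.λ.0 1) (λ.λ.1)
  step 2: λ.0 (λ.λ.1)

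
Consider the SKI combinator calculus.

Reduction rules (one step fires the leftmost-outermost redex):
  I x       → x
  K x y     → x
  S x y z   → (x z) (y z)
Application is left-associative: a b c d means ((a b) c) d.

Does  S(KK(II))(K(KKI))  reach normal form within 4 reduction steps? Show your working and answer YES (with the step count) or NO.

  start: S(KK(II))(K(KKI))
  →1  SK(K(KKI))
  →2  SK(KK)

Answer: YES — reaches normal form SK(KK) in 2 ≤ 4 steps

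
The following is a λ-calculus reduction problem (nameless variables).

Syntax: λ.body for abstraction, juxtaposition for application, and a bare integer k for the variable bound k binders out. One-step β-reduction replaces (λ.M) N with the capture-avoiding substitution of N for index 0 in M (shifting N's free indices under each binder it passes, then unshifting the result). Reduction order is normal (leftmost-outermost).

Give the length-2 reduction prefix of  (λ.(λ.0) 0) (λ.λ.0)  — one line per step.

Answer: after 2 steps: λ.λ.0

Working:
  start: (λ.(λ.0) 0) (λ.λ.0)
  →1  (λ.0) (λ.λ.0)
  →2  λ.λ.0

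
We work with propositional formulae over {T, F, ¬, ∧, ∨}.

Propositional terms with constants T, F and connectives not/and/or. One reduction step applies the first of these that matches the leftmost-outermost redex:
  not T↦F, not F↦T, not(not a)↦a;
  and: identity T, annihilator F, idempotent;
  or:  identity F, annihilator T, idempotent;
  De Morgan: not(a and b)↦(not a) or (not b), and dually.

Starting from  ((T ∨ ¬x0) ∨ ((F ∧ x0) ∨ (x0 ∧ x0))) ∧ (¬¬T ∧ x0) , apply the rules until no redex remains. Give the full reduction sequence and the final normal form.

  start: ((T ∨ ¬x0) ∨ ((F ∧ x0) ∨ (x0 ∧ x0))) ∧ (¬¬T ∧ x0)
  →1  (T ∨ ((F ∧ x0) ∨ (x0 ∧ x0))) ∧ (¬¬T ∧ x0)
  →2  T ∧ (¬¬T ∧ x0)
  →3  ¬¬T ∧ x0
  →4  T ∧ x0
  →5  x0

Answer: normal form = x0  (in 5 steps)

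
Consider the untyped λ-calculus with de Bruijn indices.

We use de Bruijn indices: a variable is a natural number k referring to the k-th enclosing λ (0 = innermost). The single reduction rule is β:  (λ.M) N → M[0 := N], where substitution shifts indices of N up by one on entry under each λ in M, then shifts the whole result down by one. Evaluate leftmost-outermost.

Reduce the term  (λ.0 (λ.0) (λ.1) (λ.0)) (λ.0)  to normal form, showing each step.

  start: (λ.0 (λ.0) (λ.1) (λ.0)) (λ.0)
  [1] (λ.0) (λ.0) (λ.λ.0) (λ.0)
  [2] (λ.0) (λ.λ.0) (λ.0)
  [3] (λ.λ.0) (λ.0)
  [4] λ.0

Answer: normal form = λ.0  (in 4 steps)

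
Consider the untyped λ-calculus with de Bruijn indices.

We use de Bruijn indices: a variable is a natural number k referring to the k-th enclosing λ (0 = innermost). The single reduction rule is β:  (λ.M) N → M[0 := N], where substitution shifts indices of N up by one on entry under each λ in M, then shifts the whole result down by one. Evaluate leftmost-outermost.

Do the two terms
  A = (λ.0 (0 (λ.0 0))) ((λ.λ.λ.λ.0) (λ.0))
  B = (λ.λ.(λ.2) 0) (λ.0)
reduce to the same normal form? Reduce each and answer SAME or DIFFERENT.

Term A:
  start: (λ.0 (0 (λ.0 0))) ((λ.λ.λ.λ.0) (λ.0))
  [1] (λ.λ.λ.λ.0) (λ.0) ((λ.λ.λ.λ.0) (λ.0) (λ.0 0))
  [2] (λ.λ.λ.0) ((λ.λ.λ.λ.0) (λ.0) (λ.0 0))
  [3] λ.λ.0

Term B:
  start: (λ.λ.(λ.2) 0) (λ.0)
  [1] λ.(λ.λ.0) 0
  [2] λ.λ.0

Answer: SAME — A ⇓ λ.λ.0, B ⇓ λ.λ.0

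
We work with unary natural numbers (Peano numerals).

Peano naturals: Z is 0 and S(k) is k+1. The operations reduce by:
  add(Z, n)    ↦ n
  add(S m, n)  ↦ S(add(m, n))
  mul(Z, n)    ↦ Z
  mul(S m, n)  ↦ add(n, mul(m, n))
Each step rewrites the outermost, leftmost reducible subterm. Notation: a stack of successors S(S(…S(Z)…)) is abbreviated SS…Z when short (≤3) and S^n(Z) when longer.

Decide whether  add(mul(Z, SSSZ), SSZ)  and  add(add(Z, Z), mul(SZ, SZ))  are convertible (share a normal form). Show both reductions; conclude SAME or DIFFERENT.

Term A:
  start: add(mul(Z, SSSZ), SSZ)
  →1  add(Z, SSZ)
  →2  SSZ

Term B:
  start: add(add(Z, Z), mul(SZ, SZ))
  →1  add(Z, mul(SZ, SZ))
  →2  mul(SZ, SZ)
  →3  add(SZ, mul(Z, SZ))
  →4  S(add(Z, mul(Z, SZ)))
  →5  S(mul(Z, SZ))
  →6  SZ

Answer: DIFFERENT — A ⇓ SSZ, B ⇓ SZ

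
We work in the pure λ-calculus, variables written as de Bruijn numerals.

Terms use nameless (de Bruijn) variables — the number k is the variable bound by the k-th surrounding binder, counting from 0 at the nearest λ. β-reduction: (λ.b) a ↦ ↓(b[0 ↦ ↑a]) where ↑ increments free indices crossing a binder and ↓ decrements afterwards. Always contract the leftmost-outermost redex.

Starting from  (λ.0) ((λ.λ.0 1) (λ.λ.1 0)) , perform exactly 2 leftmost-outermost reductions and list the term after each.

  start: (λ.0) ((λ.λ.0 1) (λ.λ.1 0))
  →1  (λ.λ.0 1) (λ.λ.1 0)
  →2  λ.0 (λ.λ.1 0)

Answer: after 2 steps: λ.0 (λ.λ.1 0)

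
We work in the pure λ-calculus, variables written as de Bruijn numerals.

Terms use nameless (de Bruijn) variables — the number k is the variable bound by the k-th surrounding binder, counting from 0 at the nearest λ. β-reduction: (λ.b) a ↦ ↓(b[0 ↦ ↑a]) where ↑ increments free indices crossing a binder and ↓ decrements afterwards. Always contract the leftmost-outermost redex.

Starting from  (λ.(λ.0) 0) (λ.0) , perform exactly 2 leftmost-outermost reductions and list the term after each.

Answer: after 2 steps: λ.0

Working:
  start: (λ.(λ.0) 0) (λ.0)
  →1  (λ.0) (λ.0)
  →2  λ.0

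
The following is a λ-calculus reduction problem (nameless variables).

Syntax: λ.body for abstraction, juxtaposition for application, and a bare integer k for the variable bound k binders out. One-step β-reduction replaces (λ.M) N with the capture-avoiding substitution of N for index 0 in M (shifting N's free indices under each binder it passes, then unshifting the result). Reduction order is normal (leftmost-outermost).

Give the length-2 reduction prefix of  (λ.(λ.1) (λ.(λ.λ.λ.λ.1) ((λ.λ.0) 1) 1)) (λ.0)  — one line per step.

  start: (λ.(λ.1) (λ.(λ.λ.λ.λ.1) ((λ.λ.0) 1) 1)) (λ.0)
  step 1: (λ.λ.0) (λ.(λ.λ.λ.λ.1) ((λ.λ.0) (λ.0)) (λ.0))
  step 2: λ.0

Answer: after 2 steps: λ.0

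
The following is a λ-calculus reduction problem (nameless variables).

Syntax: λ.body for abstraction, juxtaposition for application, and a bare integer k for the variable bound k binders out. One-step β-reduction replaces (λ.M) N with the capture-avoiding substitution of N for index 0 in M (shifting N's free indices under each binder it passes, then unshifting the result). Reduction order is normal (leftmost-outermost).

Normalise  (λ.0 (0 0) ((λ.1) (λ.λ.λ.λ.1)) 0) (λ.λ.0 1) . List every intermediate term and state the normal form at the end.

  start: (λ.0 (0 0) ((λ.1) (λ.λ.λ.λ.1)) 0) (λ.λ.0 1)
  step 1: (λ.λ.0 1) ((λ.λ.0 1) (λ.λ.0 1)) ((λ.λ.λ.0 1) (λ.λ.λ.λ.1)) (λ.λ.0 1)
  step 2: (λ.0 ((λ.λ.0 1) (λ.λ.0 1))) ((λ.λ.λ.0 1) (λ.λ.λ.λ.1)) (λ.λ.0 1)
  step 3: (λ.λ.λ.0 1) (λ.λ.λ.λ.1) ((λ.λ.0 1) (λ.λ.0 1)) (λ.λ.0 1)
  step 4: (λ.λ.0 1) ((λ.λ.0 1) (λ.λ.0 1)) (λ.λ.0 1)
  step 5: (λ.0 ((λ.λ.0 1) (λ.λ.0 1))) (λ.λ.0 1)
  step 6: (λ.λ.0 1) ((λ.λ.0 1) (λ.λ.0 1))
  step 7: λ.0 ((λ.λ.0 1) (λ.λ.0 1))
  step 8: λ.0 (λ.0 (λ.λ.0 1))

Answer: normal form = λ.0 (λ.0 (λ.λ.0 1))  (in 8 steps)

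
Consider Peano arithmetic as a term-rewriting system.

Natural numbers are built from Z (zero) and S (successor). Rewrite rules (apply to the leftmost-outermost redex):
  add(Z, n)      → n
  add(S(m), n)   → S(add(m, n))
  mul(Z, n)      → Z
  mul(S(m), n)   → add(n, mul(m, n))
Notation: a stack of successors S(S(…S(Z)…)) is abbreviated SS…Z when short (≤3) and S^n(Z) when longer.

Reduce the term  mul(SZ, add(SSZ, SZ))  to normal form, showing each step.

  start: mul(SZ, add(SSZ, SZ))
  →1  add(add(SSZ, SZ), mul(Z, add(SSZ, SZ)))
  →2  add(S(add(SZ, SZ)), mul(Z, add(SSZ, SZ)))
  →3  S(add(add(SZ, SZ), mul(Z, add(SSZ, SZ))))
  →4  S(add(S(add(Z, SZ)), mul(Z, add(SSZ, SZ))))
  →5  S(S(add(add(Z, SZ), mul(Z, add(SSZ, SZ)))))
  →6  S(S(add(SZ, mul(Z, add(SSZ, SZ)))))
  →7  S(S(S(add(Z, mul(Z, add(SSZ, SZ))))))
  →8  S(S(S(mul(Z, add(SSZ, SZ)))))
  →9  SSSZ

Answer: normal form = SSSZ  (in 9 steps)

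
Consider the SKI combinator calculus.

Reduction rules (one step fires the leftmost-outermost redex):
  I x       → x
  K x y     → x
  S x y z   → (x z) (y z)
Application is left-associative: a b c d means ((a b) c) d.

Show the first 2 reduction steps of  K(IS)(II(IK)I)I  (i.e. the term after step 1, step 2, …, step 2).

  start: K(IS)(II(IK)I)I
  [1] ISI
  [2] SI

Answer: after 2 steps: SI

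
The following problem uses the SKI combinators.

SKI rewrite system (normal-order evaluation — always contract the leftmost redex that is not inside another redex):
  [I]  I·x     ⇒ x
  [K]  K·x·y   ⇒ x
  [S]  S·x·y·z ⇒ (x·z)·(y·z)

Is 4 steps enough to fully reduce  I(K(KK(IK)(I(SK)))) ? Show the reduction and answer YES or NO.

  start: I(K(KK(IK)(I(SK))))
  [1] K(KK(IK)(I(SK)))
  [2] K(K(I(SK)))
  [3] K(K(SK))

Answer: YES — reaches normal form K(K(SK)) in 3 ≤ 4 steps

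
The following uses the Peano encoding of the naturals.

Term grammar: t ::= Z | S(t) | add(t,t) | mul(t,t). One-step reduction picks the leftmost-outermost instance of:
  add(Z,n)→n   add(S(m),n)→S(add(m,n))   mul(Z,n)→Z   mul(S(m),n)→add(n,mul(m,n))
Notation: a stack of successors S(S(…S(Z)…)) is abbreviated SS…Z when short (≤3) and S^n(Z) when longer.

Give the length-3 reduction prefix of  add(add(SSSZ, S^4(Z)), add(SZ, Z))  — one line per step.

  start: add(add(SSSZ, S^4(Z)), add(SZ, Z))
  step 1: add(S(add(SSZ, S^4(Z))), add(SZ, Z))
  step 2: S(add(add(SSZ, S^4(Z)), add(SZ, Z)))
  step 3: S(add(S(add(SZ, S^4(Z))), add(SZ, Z)))

Answer: after 3 steps: S(add(S(add(SZ, S^4(Z))), add(SZ, Z)))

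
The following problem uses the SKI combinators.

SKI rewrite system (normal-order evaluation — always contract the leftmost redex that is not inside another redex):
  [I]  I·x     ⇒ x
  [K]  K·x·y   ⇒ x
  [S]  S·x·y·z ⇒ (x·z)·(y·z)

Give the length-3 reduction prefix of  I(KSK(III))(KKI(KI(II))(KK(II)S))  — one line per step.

  start: I(KSK(III))(KKI(KI(II))(KK(II)S))
  →1  KSK(III)(KKI(KI(II))(KK(II)S))
  →2  S(III)(KKI(KI(II))(KK(II)S))
  →3  S(II)(KKI(KI(II))(KK(II)S))

Answer: after 3 steps: S(II)(KKI(KI(II))(KK(II)S))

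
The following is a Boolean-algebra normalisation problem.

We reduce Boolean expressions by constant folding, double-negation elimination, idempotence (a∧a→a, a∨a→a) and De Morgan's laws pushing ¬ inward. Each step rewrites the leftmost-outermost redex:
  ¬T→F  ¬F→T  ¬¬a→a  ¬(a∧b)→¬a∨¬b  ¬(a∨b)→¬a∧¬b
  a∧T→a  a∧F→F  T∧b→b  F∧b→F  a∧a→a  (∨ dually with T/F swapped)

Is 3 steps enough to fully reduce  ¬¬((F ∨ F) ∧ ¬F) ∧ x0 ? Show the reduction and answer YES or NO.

  start: ¬¬((F ∨ F) ∧ ¬F) ∧ x0
  step 1: ((F ∨ F) ∧ ¬F) ∧ x0
  step 2: (F ∧ ¬F) ∧ x0
  step 3: F ∧ x0

Answer: NO — after 3 steps the term is F ∧ x0, not yet normal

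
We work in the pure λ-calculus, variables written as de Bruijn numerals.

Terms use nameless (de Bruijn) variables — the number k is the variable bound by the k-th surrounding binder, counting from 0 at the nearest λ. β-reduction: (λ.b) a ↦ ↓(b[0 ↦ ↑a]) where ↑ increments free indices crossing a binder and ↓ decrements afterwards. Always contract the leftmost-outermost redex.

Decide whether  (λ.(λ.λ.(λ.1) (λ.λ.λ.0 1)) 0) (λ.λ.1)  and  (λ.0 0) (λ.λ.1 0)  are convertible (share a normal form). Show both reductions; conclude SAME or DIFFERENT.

Answer: DIFFERENT — A ⇓ λ.0, B ⇓ λ.λ.1 0

Reduction:
Term A:
  start: (λ.(λ.λ.(λ.1) (λ.λ.λ.0 1)) 0) (λ.λ.1)
  [1] (λ.λ.(λ.1) (λ.λ.λ.0 1)) (λ.λ.1)
  [2] λ.(λ.1) (λ.λ.λ.0 1)
  [3] λ.0

Term B:
  start: (λ.0 0) (λ.λ.1 0)
  [1] (λ.λ.1 0) (λ.λ.1 0)
  [2] λ.(λ.λ.1 0) 0
  [3] λ.λ.1 0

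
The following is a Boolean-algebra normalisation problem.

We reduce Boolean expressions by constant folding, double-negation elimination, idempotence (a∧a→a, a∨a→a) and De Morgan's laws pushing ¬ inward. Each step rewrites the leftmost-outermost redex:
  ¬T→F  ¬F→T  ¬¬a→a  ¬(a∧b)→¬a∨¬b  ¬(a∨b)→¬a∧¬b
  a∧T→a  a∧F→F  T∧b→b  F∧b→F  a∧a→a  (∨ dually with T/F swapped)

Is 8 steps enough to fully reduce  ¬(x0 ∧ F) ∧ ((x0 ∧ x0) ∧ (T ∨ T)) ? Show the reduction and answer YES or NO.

Answer: YES — reaches normal form x0 in 7 ≤ 8 steps

Derivation:
  start: ¬(x0 ∧ F) ∧ ((x0 ∧ x0) ∧ (T ∨ T))
  →1  (¬x0 ∨ ¬F) ∧ ((x0 ∧ x0) ∧ (T ∨ T))
  →2  (¬x0 ∨ T) ∧ ((x0 ∧ x0) ∧ (T ∨ T))
  →3  T ∧ ((x0 ∧ x0) ∧ (T ∨ T))
  →4  (x0 ∧ x0) ∧ (T ∨ T)
  →5  x0 ∧ (T ∨ T)
  →6  x0 ∧ T
  →7  x0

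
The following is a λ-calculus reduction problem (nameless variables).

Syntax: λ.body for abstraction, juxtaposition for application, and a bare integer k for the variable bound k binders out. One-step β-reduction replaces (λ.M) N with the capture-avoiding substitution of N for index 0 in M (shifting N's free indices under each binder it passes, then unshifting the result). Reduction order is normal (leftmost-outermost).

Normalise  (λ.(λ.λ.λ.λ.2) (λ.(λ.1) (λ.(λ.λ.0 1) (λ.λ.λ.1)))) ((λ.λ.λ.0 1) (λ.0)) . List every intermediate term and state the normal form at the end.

  start: (λ.(λ.λ.λ.λ.2) (λ.(λ.1) (λ.(λ.λ.0 1) (λ.λ.λ.1)))) ((λ.λ.λ.0 1) (λ.0))
  step 1: (λ.λ.λ.λ.2) (λ.(λ.1) (λ.(λ.λ.0 1) (λ.λ.λ.1)))
  step 2: λ.λ.λ.2

Answer: normal form = λ.λ.λ.2  (in 2 steps)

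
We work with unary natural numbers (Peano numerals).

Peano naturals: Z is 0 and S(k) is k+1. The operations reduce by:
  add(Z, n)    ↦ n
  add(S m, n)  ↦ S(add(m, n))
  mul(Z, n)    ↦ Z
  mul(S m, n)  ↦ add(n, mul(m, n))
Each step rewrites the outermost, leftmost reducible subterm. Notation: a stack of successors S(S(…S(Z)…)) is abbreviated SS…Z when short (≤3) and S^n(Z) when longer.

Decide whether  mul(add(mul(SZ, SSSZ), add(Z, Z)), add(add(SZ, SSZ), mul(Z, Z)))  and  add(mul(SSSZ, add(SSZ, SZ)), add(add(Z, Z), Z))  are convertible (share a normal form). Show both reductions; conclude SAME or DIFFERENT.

Term A:
  start: mul(add(mul(SZ, SSSZ), add(Z, Z)), add(add(SZ, SSZ), mul(Z, Z)))
  [1] mul(add(add(SSSZ, mul(Z, SSSZ)), add(Z, Z)), add(add(SZ, SSZ), mul(Z, Z)))
  [2] mul(add(S(add(SSZ, mul(Z, SSSZ))), add(Z, Z)), add(add(SZ, SSZ), mul(Z, Z)))
  [3] mul(S(add(add(SSZ, mul(Z, SSSZ)), add(Z, Z))), add(add(SZ, SSZ), mul(Z, Z)))
  [4] add(add(add(SZ, SSZ), mul(Z, Z)), mul(add(add(SSZ, mul(Z, SSSZ)), add(Z, Z)), add(add(SZ, SSZ), mul(Z, Z))))
  [5] add(add(S(add(Z, SSZ)), mul(Z, Z)), mul(add(add(SSZ, mul(Z, SSSZ)), add(Z, Z)), add(add(SZ, SSZ), mul(Z, Z))))
  [6] add(S(add(add(Z, SSZ), mul(Z, Z))), mul(add(add(SSZ, mul(Z, SSSZ)), add(Z, Z)), add(add(SZ, SSZ), mul(Z, Z))))
  [7] S(add(add(add(Z, SSZ), mul(Z, Z)), mul(add(add(SSZ, mul(Z, SSSZ)), add(Z, Z)), add(add(SZ, SSZ), mul(Z, Z)))))
  [8] S(add(add(SSZ, mul(Z, Z)), mul(add(add(SSZ, mul(Z, SSSZ)), add(Z, Z)), add(add(SZ, SSZ), mul(Z, Z)))))
  [9] S(add(S(add(SZ, mul(Z, Z))), mul(add(add(SSZ, mul(Z, SSSZ)), add(Z, Z)), add(add(SZ, SSZ), mul(Z, Z)))))
  [10] S(S(add(add(SZ, mul(Z, Z)), mul(add(add(SSZ, mul(Z, SSSZ)), add(Z, Z)), add(add(SZ, SSZ), mul(Z, Z))))))
  [11] S(S(add(S(add(Z, mul(Z, Z))), mul(add(add(SSZ, mul(Z, SSSZ)), add(Z, Z)), add(add(SZ, SSZ), mul(Z, Z))))))
  [12] S(S(S(add(add(Z, mul(Z, Z)), mul(add(add(SSZ, mul(Z, SSSZ)), add(Z, Z)), add(add(SZ, SSZ), mul(Z, Z)))))))
  [13] S(S(S(add(mul(Z, Z), mul(add(add(SSZ, mul(Z, SSSZ)), add(Z, Z)), add(add(SZ, SSZ), mul(Z, Z)))))))
  [14] S(S(S(add(Z, mul(add(add(SSZ, mul(Z, SSSZ)), add(Z, Z)), add(add(SZ, SSZ), mul(Z, Z)))))))
  [15] S(S(S(mul(add(add(SSZ, mul(Z, SSSZ)), add(Z, Z)), add(add(SZ, SSZ), mul(Z, Z))))))
  [16] S(S(S(mul(add(S(add(SZ, mul(Z, SSSZ))), add(Z, Z)), add(add(SZ, SSZ), mul(Z, Z))))))
  [17] S(S(S(mul(S(add(add(SZ, mul(Z, SSSZ)), add(Z, Z))), add(add(SZ, SSZ), mul(Z, Z))))))
  [18] S(S(S(add(add(add(SZ, SSZ), mul(Z, Z)), mul(add(add(SZ, mul(Z, SSSZ)), add(Z, Z)), add(add(SZ, SSZ), mul(Z, Z)))))))
  [19] S(S(S(add(add(S(add(Z, SSZ)), mul(Z, Z)), mul(add(add(SZ, mul(Z, SSSZ)), add(Z, Z)), add(add(SZ, SSZ), mul(Z, Z)))))))
  [20] S(S(S(add(S(add(add(Z, SSZ), mul(Z, Z))), mul(add(add(SZ, mul(Z, SSSZ)), add(Z, Z)), add(add(SZ, SSZ), mul(Z, Z)))))))
  [21] S(S(S(S(add(add(add(Z, SSZ), mul(Z, Z)), mul(add(add(SZ, mul(Z, SSSZ)), add(Z, Z)), add(add(SZ, SSZ), mul(Z, Z))))))))
  [22] S(S(S(S(add(add(SSZ, mul(Z, Z)), mul(add(add(SZ, mul(Z, SSSZ)), add(Z, Z)), add(add(SZ, SSZ), mul(Z, Z))))))))
  [23] S(S(S(S(add(S(add(SZ, mul(Z, Z))), mul(add(add(SZ, mul(Z, SSSZ)), add(Z, Z)), add(add(SZ, SSZ), mul(Z, Z))))))))
  [24] S(S(S(S(S(add(add(SZ, mul(Z, Z)), mul(add(add(SZ, mul(Z, SSSZ)), add(Z, Z)), add(add(SZ, SSZ), mul(Z, Z)))))))))
  [25] S(S(S(S(S(add(S(add(Z, mul(Z, Z))), mul(add(add(SZ, mul(Z, SSSZ)), add(Z, Z)), add(add(SZ, SSZ), mul(Z, Z)))))))))
  [26] S(S(S(S(S(S(add(add(Z, mul(Z, Z)), mul(add(add(SZ, mul(Z, SSSZ)), add(Z, Z)), add(add(SZ, SSZ), mul(Z, Z))))))))))
  [27] S(S(S(S(S(S(add(mul(Z, Z), mul(add(add(SZ, mul(Z, SSSZ)), add(Z, Z)), add(add(SZ, SSZ), mul(Z, Z))))))))))
  [28] S(S(S(S(S(S(add(Z, mul(add(add(SZ, mul(Z, SSSZ)), add(Z, Z)), add(add(SZ, SSZ), mul(Z, Z))))))))))
  [29] S(S(S(S(S(S(mul(add(add(SZ, mul(Z, SSSZ)), add(Z, Z)), add(add(SZ, SSZ), mul(Z, Z)))))))))
  [30] S(S(S(S(S(S(mul(add(S(add(Z, mul(Z, SSSZ))), add(Z, Z)), add(add(SZ, SSZ), mul(Z, Z)))))))))
  [31] S(S(S(S(S(S(mul(S(add(add(Z, mul(Z, SSSZ)), add(Z, Z))), add(add(SZ, SSZ), mul(Z, Z)))))))))
  [32] S(S(S(S(S(S(add(add(add(SZ, SSZ), mul(Z, Z)), mul(add(add(Z, mul(Z, SSSZ)), add(Z, Z)), add(add(SZ, SSZ), mul(Z, Z))))))))))
  [33] S(S(S(S(S(S(add(add(S(add(Z, SSZ)), mul(Z, Z)), mul(add(add(Z, mul(Z, SSSZ)), add(Z, Z)), add(add(SZ, SSZ), mul(Z, Z))))))))))
  [34] S(S(S(S(S(S(add(S(add(add(Z, SSZ), mul(Z, Z))), mul(add(add(Z, mul(Z, SSSZ)), add(Z, Z)), add(add(SZ, SSZ), mul(Z, Z))))))))))
  [35] S(S(S(S(S(S(S(add(add(add(Z, SSZ), mul(Z, Z)), mul(add(add(Z, mul(Z, SSSZ)), add(Z, Z)), add(add(SZ, SSZ), mul(Z, Z)))))))))))
  [36] S(S(S(S(S(S(S(add(add(SSZ, mul(Z, Z)), mul(add(add(Z, mul(Z, SSSZ)), add(Z, Z)), add(add(SZ, SSZ), mul(Z, Z)))))))))))
  [37] S(S(S(S(S(S(S(add(S(add(SZ, mul(Z, Z))), mul(add(add(Z, mul(Z, SSSZ)), add(Z, Z)), add(add(SZ, SSZ), mul(Z, Z)))))))))))
  [38] S(S(S(S(S(S(S(S(add(add(SZ, mul(Z, Z)), mul(add(add(Z, mul(Z, SSSZ)), add(Z, Z)), add(add(SZ, SSZ), mul(Z, Z))))))))))))
  [39] S(S(S(S(S(S(S(S(add(S(add(Z, mul(Z, Z))), mul(add(add(Z, mul(Z, SSSZ)), add(Z, Z)), add(add(SZ, SSZ), mul(Z, Z))))))))))))
  [40] S(S(S(S(S(S(S(S(S(add(add(Z, mul(Z, Z)), mul(add(add(Z, mul(Z, SSSZ)), add(Z, Z)), add(add(SZ, SSZ), mul(Z, Z)))))))))))))
  [41] S(S(S(S(S(S(S(S(S(add(mul(Z, Z), mul(add(add(Z, mul(Z, SSSZ)), add(Z, Z)), add(add(SZ, SSZ), mul(Z, Z)))))))))))))
  [42] S(S(S(S(S(S(S(S(S(add(Z, mul(add(add(Z, mul(Z, SSSZ)), add(Z, Z)), add(add(SZ, SSZ), mul(Z, Z)))))))))))))
  [43] S(S(S(S(S(S(S(S(S(mul(add(add(Z, mul(Z, SSSZ)), add(Z, Z)), add(add(SZ, SSZ), mul(Z, Z))))))))))))
  [44] S(S(S(S(S(S(S(S(S(mul(add(mul(Z, SSSZ), add(Z, Z)), add(add(SZ, SSZ), mul(Z, Z))))))))))))
  [45] S(S(S(S(S(S(S(S(S(mul(add(Z, add(Z, Z)), add(add(SZ, SSZ), mul(Z, Z))))))))))))
  [46] S(S(S(S(S(S(S(S(S(mul(add(Z, Z), add(add(SZ, SSZ), mul(Z, Z))))))))))))
  [47] S(S(S(S(S(S(S(S(S(mul(Z, add(add(SZ, SSZ), mul(Z, Z))))))))))))
  [48] S^9(Z)

Term B:
  start: add(mul(SSSZ, add(SSZ, SZ)), add(add(Z, Z), Z))
  [1] add(add(add(SSZ, SZ), mul(SSZ, add(SSZ, SZ))), add(add(Z, Z), Z))
  [2] add(add(S(add(SZ, SZ)), mul(SSZ, add(SSZ, SZ))), add(add(Z, Z), Z))
  [3] add(S(add(add(SZ, SZ), mul(SSZ, add(SSZ, SZ)))), add(add(Z, Z), Z))
  [4] S(add(add(add(SZ, SZ), mul(SSZ, add(SSZ, SZ))), add(add(Z, Z), Z)))
  [5] S(add(add(S(add(Z, SZ)), mul(SSZ, add(SSZ, SZ))), add(add(Z, Z), Z)))
  [6] S(add(S(add(add(Z, SZ), mul(SSZ, add(SSZ, SZ)))), add(add(Z, Z), Z)))
  [7] S(S(add(add(add(Z, SZ), mul(SSZ, add(SSZ, SZ))), add(add(Z, Z), Z))))
  [8] S(S(add(add(SZ, mul(SSZ, add(SSZ, SZ))), add(add(Z, Z), Z))))
  [9] S(S(add(S(add(Z, mul(SSZ, add(SSZ, SZ)))), add(add(Z, Z), Z))))
  [10] S(S(S(add(add(Z, mul(SSZ, add(SSZ, SZ))), add(add(Z, Z), Z)))))
  [11] S(S(S(add(mul(SSZ, add(SSZ, SZ)), add(add(Z, Z), Z)))))
  [12] S(S(S(add(add(add(SSZ, SZ), mul(SZ, add(SSZ, SZ))), add(add(Z, Z), Z)))))
  [13] S(S(S(add(add(S(add(SZ, SZ)), mul(SZ, add(SSZ, SZ))), add(add(Z, Z), Z)))))
  [14] S(S(S(add(S(add(add(SZ, SZ), mul(SZ, add(SSZ, SZ)))), add(add(Z, Z), Z)))))
  [15] S(S(S(S(add(add(add(SZ, SZ), mul(SZ, add(SSZ, SZ))), add(add(Z, Z), Z))))))
  [16] S(S(S(S(add(add(S(add(Z, SZ)), mul(SZ, add(SSZ, SZ))), add(add(Z, Z), Z))))))
  [17] S(S(S(S(add(S(add(add(Z, SZ), mul(SZ, add(SSZ, SZ)))), add(add(Z, Z), Z))))))
  [18] S(S(S(S(S(add(add(add(Z, SZ), mul(SZ, add(SSZ, SZ))), add(add(Z, Z), Z)))))))
  [19] S(S(S(S(S(add(add(SZ, mul(SZ, add(SSZ, SZ))), add(add(Z, Z), Z)))))))
  [20] S(S(S(S(S(add(S(add(Z, mul(SZ, add(SSZ, SZ)))), add(add(Z, Z), Z)))))))
  [21] S(S(S(S(S(S(add(add(Z, mul(SZ, add(SSZ, SZ))), add(add(Z, Z), Z))))))))
  [22] S(S(S(S(S(S(add(mul(SZ, add(SSZ, SZ)), add(add(Z, Z), Z))))))))
  [23] S(S(S(S(S(S(add(add(add(SSZ, SZ), mul(Z, add(SSZ, SZ))), add(add(Z, Z), Z))))))))
  [24] S(S(S(S(S(S(add(add(S(add(SZ, SZ)), mul(Z, add(SSZ, SZ))), add(add(Z, Z), Z))))))))
  [25] S(S(S(S(S(S(add(S(add(add(SZ, SZ), mul(Z, add(SSZ, SZ)))), add(add(Z, Z), Z))))))))
  [26] S(S(S(S(S(S(S(add(add(add(SZ, SZ), mul(Z, add(SSZ, SZ))), add(add(Z, Z), Z)))))))))
  [27] S(S(S(S(S(S(S(add(add(S(add(Z, SZ)), mul(Z, add(SSZ, SZ))), add(add(Z, Z), Z)))))))))
  [28] S(S(S(S(S(S(S(add(S(add(add(Z, SZ), mul(Z, add(SSZ, SZ)))), add(add(Z, Z), Z)))))))))
  [29] S(S(S(S(S(S(S(S(add(add(add(Z, SZ), mul(Z, add(SSZ, SZ))), add(add(Z, Z), Z))))))))))
  [30] S(S(S(S(S(S(S(S(add(add(SZ, mul(Z, add(SSZ, SZ))), add(add(Z, Z), Z))))))))))
  [31] S(S(S(S(S(S(S(S(add(S(add(Z, mul(Z, add(SSZ, SZ)))), add(add(Z, Z), Z))))))))))
  [32] S(S(S(S(S(S(S(S(S(add(add(Z, mul(Z, add(SSZ, SZ))), add(add(Z, Z), Z)))))))))))
  [33] S(S(S(S(S(S(S(S(S(add(mul(Z, add(SSZ, SZ)), add(add(Z, Z), Z)))))))))))
  [34] S(S(S(S(S(S(S(S(S(add(Z, add(add(Z, Z), Z)))))))))))
  [35] S(S(S(S(S(S(S(S(S(add(add(Z, Z), Z))))))))))
  [36] S(S(S(S(S(S(S(S(S(add(Z, Z))))))))))
  [37] S^9(Z)

Answer: SAME — A ⇓ S^9(Z), B ⇓ S^9(Z)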